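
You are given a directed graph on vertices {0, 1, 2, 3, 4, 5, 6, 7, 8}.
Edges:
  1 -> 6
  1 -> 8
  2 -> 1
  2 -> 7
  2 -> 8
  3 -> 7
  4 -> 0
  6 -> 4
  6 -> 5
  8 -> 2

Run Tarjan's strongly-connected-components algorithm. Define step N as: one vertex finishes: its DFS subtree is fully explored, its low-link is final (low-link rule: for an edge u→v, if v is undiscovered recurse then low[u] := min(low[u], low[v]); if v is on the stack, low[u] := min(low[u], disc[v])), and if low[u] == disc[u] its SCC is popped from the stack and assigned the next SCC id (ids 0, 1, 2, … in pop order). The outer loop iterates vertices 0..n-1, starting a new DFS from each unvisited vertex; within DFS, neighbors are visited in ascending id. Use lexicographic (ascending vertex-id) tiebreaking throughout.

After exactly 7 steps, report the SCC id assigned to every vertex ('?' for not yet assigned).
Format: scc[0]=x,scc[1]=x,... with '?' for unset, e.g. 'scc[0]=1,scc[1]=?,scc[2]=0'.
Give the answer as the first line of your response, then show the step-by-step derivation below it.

scc[0]=0,scc[1]=?,scc[2]=?,scc[3]=?,scc[4]=1,scc[5]=2,scc[6]=3,scc[7]=4,scc[8]=?

step 1: low=(low[0]=0,low[1]=?,low[2]=?,low[3]=?,low[4]=?,low[5]=?,low[6]=?,low[7]=?,low[8]=?); scc=(scc[0]=0,scc[1]=?,scc[2]=?,scc[3]=?,scc[4]=?,scc[5]=?,scc[6]=?,scc[7]=?,scc[8]=?)
step 2: low=(low[0]=0,low[1]=1,low[2]=?,low[3]=?,low[4]=3,low[5]=?,low[6]=2,low[7]=?,low[8]=?); scc=(scc[0]=0,scc[1]=?,scc[2]=?,scc[3]=?,scc[4]=1,scc[5]=?,scc[6]=?,scc[7]=?,scc[8]=?)
step 3: low=(low[0]=0,low[1]=1,low[2]=?,low[3]=?,low[4]=3,low[5]=4,low[6]=2,low[7]=?,low[8]=?); scc=(scc[0]=0,scc[1]=?,scc[2]=?,scc[3]=?,scc[4]=1,scc[5]=2,scc[6]=?,scc[7]=?,scc[8]=?)
step 4: low=(low[0]=0,low[1]=1,low[2]=?,low[3]=?,low[4]=3,low[5]=4,low[6]=2,low[7]=?,low[8]=?); scc=(scc[0]=0,scc[1]=?,scc[2]=?,scc[3]=?,scc[4]=1,scc[5]=2,scc[6]=3,scc[7]=?,scc[8]=?)
step 5: low=(low[0]=0,low[1]=1,low[2]=1,low[3]=?,low[4]=3,low[5]=4,low[6]=2,low[7]=7,low[8]=5); scc=(scc[0]=0,scc[1]=?,scc[2]=?,scc[3]=?,scc[4]=1,scc[5]=2,scc[6]=3,scc[7]=4,scc[8]=?)
step 6: low=(low[0]=0,low[1]=1,low[2]=1,low[3]=?,low[4]=3,low[5]=4,low[6]=2,low[7]=7,low[8]=5); scc=(scc[0]=0,scc[1]=?,scc[2]=?,scc[3]=?,scc[4]=1,scc[5]=2,scc[6]=3,scc[7]=4,scc[8]=?)
step 7: low=(low[0]=0,low[1]=1,low[2]=1,low[3]=?,low[4]=3,low[5]=4,low[6]=2,low[7]=7,low[8]=1); scc=(scc[0]=0,scc[1]=?,scc[2]=?,scc[3]=?,scc[4]=1,scc[5]=2,scc[6]=3,scc[7]=4,scc[8]=?)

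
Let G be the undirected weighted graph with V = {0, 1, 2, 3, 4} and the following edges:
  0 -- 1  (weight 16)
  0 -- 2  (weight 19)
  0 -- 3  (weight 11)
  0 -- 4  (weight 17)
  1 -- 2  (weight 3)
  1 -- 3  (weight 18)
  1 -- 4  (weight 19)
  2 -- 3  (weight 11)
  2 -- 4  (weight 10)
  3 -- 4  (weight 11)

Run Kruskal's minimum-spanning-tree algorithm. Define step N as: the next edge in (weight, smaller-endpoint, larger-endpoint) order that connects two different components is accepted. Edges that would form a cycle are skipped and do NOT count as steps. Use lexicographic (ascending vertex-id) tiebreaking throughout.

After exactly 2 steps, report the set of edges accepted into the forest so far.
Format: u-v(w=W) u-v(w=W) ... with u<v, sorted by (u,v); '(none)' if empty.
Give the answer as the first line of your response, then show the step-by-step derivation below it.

1-2(w=3) 2-4(w=10)

step 1: add edge 1-2 (w=3); MST = {1-2(w=3)}
step 2: add edge 2-4 (w=10); MST = {1-2(w=3) 2-4(w=10)}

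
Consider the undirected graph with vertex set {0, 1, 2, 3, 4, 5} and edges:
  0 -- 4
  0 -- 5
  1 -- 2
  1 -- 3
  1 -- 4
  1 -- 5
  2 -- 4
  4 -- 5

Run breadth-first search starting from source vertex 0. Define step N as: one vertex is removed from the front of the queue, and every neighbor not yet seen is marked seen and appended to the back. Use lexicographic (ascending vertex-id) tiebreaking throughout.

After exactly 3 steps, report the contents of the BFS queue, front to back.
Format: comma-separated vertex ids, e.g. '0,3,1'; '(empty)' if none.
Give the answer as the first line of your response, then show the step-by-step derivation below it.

1,2

step 1: dequeue 0; queue=[4,5]; order=0
step 2: dequeue 4; queue=[5,1,2]; order=0,4
step 3: dequeue 5; queue=[1,2]; order=0,4,5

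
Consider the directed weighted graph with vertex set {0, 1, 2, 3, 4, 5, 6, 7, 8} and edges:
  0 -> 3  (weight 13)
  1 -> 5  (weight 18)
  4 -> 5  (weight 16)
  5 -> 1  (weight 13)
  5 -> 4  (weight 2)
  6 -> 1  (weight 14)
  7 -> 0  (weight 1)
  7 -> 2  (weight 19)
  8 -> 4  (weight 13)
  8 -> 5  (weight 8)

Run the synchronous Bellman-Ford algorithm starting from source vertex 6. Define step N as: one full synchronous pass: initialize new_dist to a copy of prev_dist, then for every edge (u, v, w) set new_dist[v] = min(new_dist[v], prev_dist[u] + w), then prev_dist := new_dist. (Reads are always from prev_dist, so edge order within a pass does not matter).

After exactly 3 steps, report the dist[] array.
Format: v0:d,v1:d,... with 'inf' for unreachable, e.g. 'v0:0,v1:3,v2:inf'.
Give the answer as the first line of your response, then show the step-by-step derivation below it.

v0:inf,v1:14,v2:inf,v3:inf,v4:34,v5:32,v6:0,v7:inf,v8:inf

step 1: dist = v0:inf,v1:14,v2:inf,v3:inf,v4:inf,v5:inf,v6:0,v7:inf,v8:inf
step 2: dist = v0:inf,v1:14,v2:inf,v3:inf,v4:inf,v5:32,v6:0,v7:inf,v8:inf
step 3: dist = v0:inf,v1:14,v2:inf,v3:inf,v4:34,v5:32,v6:0,v7:inf,v8:inf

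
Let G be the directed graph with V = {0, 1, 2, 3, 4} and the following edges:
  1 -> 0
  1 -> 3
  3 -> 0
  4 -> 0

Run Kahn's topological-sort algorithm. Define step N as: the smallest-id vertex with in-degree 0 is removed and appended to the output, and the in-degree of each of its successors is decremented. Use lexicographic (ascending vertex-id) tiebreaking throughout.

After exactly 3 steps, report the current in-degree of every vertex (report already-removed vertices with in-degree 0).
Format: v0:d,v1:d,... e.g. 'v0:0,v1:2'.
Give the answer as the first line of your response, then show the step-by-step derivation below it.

v0:1,v1:0,v2:0,v3:0,v4:0

step 1: output 1; order=[1]; indeg=(2,0,0,0,0)
step 2: output 2; order=[1,2]; indeg=(2,0,0,0,0)
step 3: output 3; order=[1,2,3]; indeg=(1,0,0,0,0)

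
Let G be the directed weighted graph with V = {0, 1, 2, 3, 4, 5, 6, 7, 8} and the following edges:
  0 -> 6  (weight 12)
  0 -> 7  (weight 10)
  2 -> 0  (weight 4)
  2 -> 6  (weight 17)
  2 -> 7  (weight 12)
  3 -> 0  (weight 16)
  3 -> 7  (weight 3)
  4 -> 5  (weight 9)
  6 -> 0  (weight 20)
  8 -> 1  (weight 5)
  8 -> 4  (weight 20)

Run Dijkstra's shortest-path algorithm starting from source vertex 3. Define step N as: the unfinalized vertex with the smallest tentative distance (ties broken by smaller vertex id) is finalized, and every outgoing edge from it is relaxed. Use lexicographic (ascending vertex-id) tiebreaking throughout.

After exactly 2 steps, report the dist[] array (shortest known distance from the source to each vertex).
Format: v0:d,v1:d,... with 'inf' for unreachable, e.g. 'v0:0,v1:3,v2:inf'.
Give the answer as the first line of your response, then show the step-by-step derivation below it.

v0:16,v1:inf,v2:inf,v3:0,v4:inf,v5:inf,v6:inf,v7:3,v8:inf

step 1: dist = v0:16,v1:inf,v2:inf,v3:0,v4:inf,v5:inf,v6:inf,v7:3,v8:inf
step 2: dist = v0:16,v1:inf,v2:inf,v3:0,v4:inf,v5:inf,v6:inf,v7:3,v8:inf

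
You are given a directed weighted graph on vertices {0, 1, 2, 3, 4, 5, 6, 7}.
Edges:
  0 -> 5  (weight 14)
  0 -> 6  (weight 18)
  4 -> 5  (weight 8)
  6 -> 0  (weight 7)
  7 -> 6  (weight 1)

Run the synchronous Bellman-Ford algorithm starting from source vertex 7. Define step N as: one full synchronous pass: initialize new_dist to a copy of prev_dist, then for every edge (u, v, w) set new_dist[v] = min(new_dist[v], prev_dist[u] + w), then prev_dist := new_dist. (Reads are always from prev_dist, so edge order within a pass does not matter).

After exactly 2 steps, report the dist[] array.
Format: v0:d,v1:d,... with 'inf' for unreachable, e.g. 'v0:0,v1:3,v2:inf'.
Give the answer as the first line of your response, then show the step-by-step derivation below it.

v0:8,v1:inf,v2:inf,v3:inf,v4:inf,v5:inf,v6:1,v7:0

step 1: dist = v0:inf,v1:inf,v2:inf,v3:inf,v4:inf,v5:inf,v6:1,v7:0
step 2: dist = v0:8,v1:inf,v2:inf,v3:inf,v4:inf,v5:inf,v6:1,v7:0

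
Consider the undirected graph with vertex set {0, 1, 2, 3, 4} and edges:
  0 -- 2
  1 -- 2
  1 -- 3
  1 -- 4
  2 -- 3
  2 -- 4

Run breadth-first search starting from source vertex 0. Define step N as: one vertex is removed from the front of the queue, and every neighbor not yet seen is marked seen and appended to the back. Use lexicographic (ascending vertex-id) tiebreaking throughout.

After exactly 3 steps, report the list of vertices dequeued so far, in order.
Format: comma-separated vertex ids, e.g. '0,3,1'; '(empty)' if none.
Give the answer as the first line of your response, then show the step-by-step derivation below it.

0,2,1

step 1: dequeue 0; queue=[2]; order=0
step 2: dequeue 2; queue=[1,3,4]; order=0,2
step 3: dequeue 1; queue=[3,4]; order=0,2,1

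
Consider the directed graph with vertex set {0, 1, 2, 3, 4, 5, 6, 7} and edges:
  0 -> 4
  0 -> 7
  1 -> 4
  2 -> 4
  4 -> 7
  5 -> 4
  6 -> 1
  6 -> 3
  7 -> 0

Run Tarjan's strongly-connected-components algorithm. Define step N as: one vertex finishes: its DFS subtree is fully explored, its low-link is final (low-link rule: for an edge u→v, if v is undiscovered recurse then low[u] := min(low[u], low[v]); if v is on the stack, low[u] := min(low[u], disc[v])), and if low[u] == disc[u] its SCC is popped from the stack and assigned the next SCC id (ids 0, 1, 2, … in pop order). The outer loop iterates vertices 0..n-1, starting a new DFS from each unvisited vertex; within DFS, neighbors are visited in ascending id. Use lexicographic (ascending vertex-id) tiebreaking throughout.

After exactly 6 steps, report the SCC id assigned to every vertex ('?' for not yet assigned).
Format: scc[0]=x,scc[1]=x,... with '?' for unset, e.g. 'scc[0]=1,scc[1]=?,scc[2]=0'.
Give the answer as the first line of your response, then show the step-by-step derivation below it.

scc[0]=0,scc[1]=1,scc[2]=2,scc[3]=3,scc[4]=0,scc[5]=?,scc[6]=?,scc[7]=0

step 1: low=(low[0]=0,low[1]=?,low[2]=?,low[3]=?,low[4]=1,low[5]=?,low[6]=?,low[7]=0); scc=(scc[0]=?,scc[1]=?,scc[2]=?,scc[3]=?,scc[4]=?,scc[5]=?,scc[6]=?,scc[7]=?)
step 2: low=(low[0]=0,low[1]=?,low[2]=?,low[3]=?,low[4]=0,low[5]=?,low[6]=?,low[7]=0); scc=(scc[0]=?,scc[1]=?,scc[2]=?,scc[3]=?,scc[4]=?,scc[5]=?,scc[6]=?,scc[7]=?)
step 3: low=(low[0]=0,low[1]=?,low[2]=?,low[3]=?,low[4]=0,low[5]=?,low[6]=?,low[7]=0); scc=(scc[0]=0,scc[1]=?,scc[2]=?,scc[3]=?,scc[4]=0,scc[5]=?,scc[6]=?,scc[7]=0)
step 4: low=(low[0]=0,low[1]=3,low[2]=?,low[3]=?,low[4]=0,low[5]=?,low[6]=?,low[7]=0); scc=(scc[0]=0,scc[1]=1,scc[2]=?,scc[3]=?,scc[4]=0,scc[5]=?,scc[6]=?,scc[7]=0)
step 5: low=(low[0]=0,low[1]=3,low[2]=4,low[3]=?,low[4]=0,low[5]=?,low[6]=?,low[7]=0); scc=(scc[0]=0,scc[1]=1,scc[2]=2,scc[3]=?,scc[4]=0,scc[5]=?,scc[6]=?,scc[7]=0)
step 6: low=(low[0]=0,low[1]=3,low[2]=4,low[3]=5,low[4]=0,low[5]=?,low[6]=?,low[7]=0); scc=(scc[0]=0,scc[1]=1,scc[2]=2,scc[3]=3,scc[4]=0,scc[5]=?,scc[6]=?,scc[7]=0)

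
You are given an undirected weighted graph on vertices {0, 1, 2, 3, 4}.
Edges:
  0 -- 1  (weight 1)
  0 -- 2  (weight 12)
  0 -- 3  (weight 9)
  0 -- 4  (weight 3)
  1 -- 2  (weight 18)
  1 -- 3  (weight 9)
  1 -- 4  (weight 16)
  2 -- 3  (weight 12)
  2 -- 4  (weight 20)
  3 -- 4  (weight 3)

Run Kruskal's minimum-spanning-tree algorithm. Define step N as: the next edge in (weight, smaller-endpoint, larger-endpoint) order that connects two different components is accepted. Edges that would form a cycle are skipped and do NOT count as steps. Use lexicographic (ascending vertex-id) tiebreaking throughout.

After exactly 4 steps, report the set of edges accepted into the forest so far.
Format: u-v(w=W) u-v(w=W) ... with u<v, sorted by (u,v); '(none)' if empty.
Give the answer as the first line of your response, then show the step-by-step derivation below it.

0-1(w=1) 0-2(w=12) 0-4(w=3) 3-4(w=3)

step 1: add edge 0-1 (w=1); MST = {0-1(w=1)}
step 2: add edge 0-4 (w=3); MST = {0-1(w=1) 0-4(w=3)}
step 3: add edge 3-4 (w=3); MST = {0-1(w=1) 0-4(w=3) 3-4(w=3)}
step 4: add edge 0-2 (w=12); MST = {0-1(w=1) 0-2(w=12) 0-4(w=3) 3-4(w=3)}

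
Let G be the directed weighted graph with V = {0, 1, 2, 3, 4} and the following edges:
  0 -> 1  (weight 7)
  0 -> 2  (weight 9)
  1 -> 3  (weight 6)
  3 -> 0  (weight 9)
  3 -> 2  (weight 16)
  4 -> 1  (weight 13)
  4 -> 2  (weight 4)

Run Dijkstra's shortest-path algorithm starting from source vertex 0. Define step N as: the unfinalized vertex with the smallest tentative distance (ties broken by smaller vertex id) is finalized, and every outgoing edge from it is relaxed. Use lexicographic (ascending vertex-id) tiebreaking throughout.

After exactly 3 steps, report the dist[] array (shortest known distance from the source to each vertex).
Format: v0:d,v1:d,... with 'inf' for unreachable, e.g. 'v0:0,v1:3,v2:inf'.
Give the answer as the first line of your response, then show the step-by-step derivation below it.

v0:0,v1:7,v2:9,v3:13,v4:inf

step 1: dist = v0:0,v1:7,v2:9,v3:inf,v4:inf
step 2: dist = v0:0,v1:7,v2:9,v3:13,v4:inf
step 3: dist = v0:0,v1:7,v2:9,v3:13,v4:inf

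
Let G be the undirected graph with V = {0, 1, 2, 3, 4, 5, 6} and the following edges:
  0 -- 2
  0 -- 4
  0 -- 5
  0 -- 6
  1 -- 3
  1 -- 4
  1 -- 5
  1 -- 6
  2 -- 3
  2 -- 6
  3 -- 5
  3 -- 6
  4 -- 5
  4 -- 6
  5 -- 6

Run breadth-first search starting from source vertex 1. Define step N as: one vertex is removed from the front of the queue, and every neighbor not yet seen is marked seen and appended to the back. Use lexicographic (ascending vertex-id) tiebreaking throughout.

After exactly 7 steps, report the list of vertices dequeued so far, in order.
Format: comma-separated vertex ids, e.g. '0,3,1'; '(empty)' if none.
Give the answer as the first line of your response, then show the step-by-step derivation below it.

1,3,4,5,6,2,0

step 1: dequeue 1; queue=[3,4,5,6]; order=1
step 2: dequeue 3; queue=[4,5,6,2]; order=1,3
step 3: dequeue 4; queue=[5,6,2,0]; order=1,3,4
step 4: dequeue 5; queue=[6,2,0]; order=1,3,4,5
step 5: dequeue 6; queue=[2,0]; order=1,3,4,5,6
step 6: dequeue 2; queue=[0]; order=1,3,4,5,6,2
step 7: dequeue 0; queue=[(empty)]; order=1,3,4,5,6,2,0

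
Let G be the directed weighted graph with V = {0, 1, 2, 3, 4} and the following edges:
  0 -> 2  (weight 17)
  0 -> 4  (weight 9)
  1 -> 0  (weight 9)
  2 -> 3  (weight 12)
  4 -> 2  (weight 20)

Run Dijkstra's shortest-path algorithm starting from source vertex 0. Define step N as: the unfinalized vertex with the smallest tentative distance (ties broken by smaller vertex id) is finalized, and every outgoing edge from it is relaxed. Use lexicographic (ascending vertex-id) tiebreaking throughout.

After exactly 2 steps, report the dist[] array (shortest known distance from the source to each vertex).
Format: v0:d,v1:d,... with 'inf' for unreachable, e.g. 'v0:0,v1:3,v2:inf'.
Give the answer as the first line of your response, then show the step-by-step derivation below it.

v0:0,v1:inf,v2:17,v3:inf,v4:9

step 1: dist = v0:0,v1:inf,v2:17,v3:inf,v4:9
step 2: dist = v0:0,v1:inf,v2:17,v3:inf,v4:9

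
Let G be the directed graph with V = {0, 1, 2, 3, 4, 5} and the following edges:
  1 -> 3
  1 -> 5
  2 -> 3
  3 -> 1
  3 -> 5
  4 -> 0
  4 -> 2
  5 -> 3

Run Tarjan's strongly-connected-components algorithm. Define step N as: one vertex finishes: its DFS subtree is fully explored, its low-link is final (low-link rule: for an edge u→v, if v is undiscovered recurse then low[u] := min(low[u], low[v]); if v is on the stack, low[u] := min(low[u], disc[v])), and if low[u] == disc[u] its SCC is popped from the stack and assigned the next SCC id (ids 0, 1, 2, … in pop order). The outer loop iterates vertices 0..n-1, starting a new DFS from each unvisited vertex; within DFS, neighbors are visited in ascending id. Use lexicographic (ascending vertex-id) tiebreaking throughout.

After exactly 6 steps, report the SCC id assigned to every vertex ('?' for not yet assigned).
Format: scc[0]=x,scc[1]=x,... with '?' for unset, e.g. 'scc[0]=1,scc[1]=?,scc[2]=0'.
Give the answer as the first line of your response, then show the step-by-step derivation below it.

scc[0]=0,scc[1]=1,scc[2]=2,scc[3]=1,scc[4]=3,scc[5]=1

step 1: low=(low[0]=0,low[1]=?,low[2]=?,low[3]=?,low[4]=?,low[5]=?); scc=(scc[0]=0,scc[1]=?,scc[2]=?,scc[3]=?,scc[4]=?,scc[5]=?)
step 2: low=(low[0]=0,low[1]=1,low[2]=?,low[3]=1,low[4]=?,low[5]=2); scc=(scc[0]=0,scc[1]=?,scc[2]=?,scc[3]=?,scc[4]=?,scc[5]=?)
step 3: low=(low[0]=0,low[1]=1,low[2]=?,low[3]=1,low[4]=?,low[5]=2); scc=(scc[0]=0,scc[1]=?,scc[2]=?,scc[3]=?,scc[4]=?,scc[5]=?)
step 4: low=(low[0]=0,low[1]=1,low[2]=?,low[3]=1,low[4]=?,low[5]=2); scc=(scc[0]=0,scc[1]=1,scc[2]=?,scc[3]=1,scc[4]=?,scc[5]=1)
step 5: low=(low[0]=0,low[1]=1,low[2]=4,low[3]=1,low[4]=?,low[5]=2); scc=(scc[0]=0,scc[1]=1,scc[2]=2,scc[3]=1,scc[4]=?,scc[5]=1)
step 6: low=(low[0]=0,low[1]=1,low[2]=4,low[3]=1,low[4]=5,low[5]=2); scc=(scc[0]=0,scc[1]=1,scc[2]=2,scc[3]=1,scc[4]=3,scc[5]=1)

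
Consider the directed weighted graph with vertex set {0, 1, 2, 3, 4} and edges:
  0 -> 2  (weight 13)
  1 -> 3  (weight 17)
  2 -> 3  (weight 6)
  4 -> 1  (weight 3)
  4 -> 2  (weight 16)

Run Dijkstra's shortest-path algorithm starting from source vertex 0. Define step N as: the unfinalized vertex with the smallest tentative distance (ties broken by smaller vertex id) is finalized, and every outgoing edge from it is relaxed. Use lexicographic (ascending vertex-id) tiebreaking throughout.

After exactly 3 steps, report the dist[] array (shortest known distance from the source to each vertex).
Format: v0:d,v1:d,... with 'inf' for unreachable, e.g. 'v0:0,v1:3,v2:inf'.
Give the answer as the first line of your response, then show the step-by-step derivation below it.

v0:0,v1:inf,v2:13,v3:19,v4:inf

step 1: dist = v0:0,v1:inf,v2:13,v3:inf,v4:inf
step 2: dist = v0:0,v1:inf,v2:13,v3:19,v4:inf
step 3: dist = v0:0,v1:inf,v2:13,v3:19,v4:inf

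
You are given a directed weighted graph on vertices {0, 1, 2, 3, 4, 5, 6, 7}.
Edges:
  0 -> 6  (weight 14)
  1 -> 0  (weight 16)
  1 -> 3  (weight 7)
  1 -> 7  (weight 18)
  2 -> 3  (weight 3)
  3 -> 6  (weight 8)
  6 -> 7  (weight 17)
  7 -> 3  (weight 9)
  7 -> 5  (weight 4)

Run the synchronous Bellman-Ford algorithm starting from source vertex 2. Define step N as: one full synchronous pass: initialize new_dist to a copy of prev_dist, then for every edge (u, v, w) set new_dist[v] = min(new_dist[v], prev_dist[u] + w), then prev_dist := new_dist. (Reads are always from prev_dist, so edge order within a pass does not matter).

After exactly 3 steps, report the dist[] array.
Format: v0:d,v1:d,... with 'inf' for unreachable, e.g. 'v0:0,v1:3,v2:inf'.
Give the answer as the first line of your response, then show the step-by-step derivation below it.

v0:inf,v1:inf,v2:0,v3:3,v4:inf,v5:inf,v6:11,v7:28

step 1: dist = v0:inf,v1:inf,v2:0,v3:3,v4:inf,v5:inf,v6:inf,v7:inf
step 2: dist = v0:inf,v1:inf,v2:0,v3:3,v4:inf,v5:inf,v6:11,v7:inf
step 3: dist = v0:inf,v1:inf,v2:0,v3:3,v4:inf,v5:inf,v6:11,v7:28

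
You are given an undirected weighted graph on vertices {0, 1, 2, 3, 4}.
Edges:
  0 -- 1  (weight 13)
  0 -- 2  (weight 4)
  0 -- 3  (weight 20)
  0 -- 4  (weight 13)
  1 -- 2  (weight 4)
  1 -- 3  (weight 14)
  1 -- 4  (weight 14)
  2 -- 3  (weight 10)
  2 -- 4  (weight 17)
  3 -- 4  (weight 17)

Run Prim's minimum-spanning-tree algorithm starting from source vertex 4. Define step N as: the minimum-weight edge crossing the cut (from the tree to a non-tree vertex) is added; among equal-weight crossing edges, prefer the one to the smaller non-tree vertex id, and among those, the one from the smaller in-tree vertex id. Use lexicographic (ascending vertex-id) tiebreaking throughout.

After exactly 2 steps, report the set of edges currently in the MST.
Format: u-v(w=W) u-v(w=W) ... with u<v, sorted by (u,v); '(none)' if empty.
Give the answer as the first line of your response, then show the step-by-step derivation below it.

0-2(w=4) 0-4(w=13)

step 1: add edge 0-4 (w=13); MST = {0-4(w=13)}
step 2: add edge 0-2 (w=4); MST = {0-2(w=4) 0-4(w=13)}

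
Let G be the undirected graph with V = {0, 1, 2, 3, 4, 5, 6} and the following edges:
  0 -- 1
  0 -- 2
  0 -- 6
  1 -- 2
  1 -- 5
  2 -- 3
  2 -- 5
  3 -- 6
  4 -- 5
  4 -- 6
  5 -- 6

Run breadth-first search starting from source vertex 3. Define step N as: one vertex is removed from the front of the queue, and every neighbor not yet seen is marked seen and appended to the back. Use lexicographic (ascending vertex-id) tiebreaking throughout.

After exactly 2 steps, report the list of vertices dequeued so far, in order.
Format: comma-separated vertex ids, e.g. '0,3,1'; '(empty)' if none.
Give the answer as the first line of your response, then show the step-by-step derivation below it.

3,2

step 1: dequeue 3; queue=[2,6]; order=3
step 2: dequeue 2; queue=[6,0,1,5]; order=3,2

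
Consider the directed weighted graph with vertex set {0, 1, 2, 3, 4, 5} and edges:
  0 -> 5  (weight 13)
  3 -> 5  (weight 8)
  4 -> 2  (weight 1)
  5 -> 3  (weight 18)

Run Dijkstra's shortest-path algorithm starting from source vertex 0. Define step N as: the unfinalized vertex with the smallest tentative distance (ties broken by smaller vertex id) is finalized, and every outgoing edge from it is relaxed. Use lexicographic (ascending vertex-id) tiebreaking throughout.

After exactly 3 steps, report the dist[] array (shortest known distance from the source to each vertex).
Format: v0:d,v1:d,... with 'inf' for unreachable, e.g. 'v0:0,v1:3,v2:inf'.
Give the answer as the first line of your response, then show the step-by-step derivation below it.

v0:0,v1:inf,v2:inf,v3:31,v4:inf,v5:13

step 1: dist = v0:0,v1:inf,v2:inf,v3:inf,v4:inf,v5:13
step 2: dist = v0:0,v1:inf,v2:inf,v3:31,v4:inf,v5:13
step 3: dist = v0:0,v1:inf,v2:inf,v3:31,v4:inf,v5:13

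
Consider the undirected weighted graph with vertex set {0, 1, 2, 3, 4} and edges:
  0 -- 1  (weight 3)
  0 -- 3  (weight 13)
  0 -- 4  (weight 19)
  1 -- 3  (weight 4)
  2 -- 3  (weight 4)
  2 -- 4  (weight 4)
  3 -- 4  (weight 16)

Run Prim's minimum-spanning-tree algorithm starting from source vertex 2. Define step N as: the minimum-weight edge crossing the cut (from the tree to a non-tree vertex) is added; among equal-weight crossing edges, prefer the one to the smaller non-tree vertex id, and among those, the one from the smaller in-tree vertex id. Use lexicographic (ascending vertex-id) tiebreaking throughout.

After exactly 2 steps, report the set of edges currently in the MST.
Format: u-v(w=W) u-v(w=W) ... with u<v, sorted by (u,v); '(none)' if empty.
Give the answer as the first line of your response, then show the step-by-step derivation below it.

1-3(w=4) 2-3(w=4)

step 1: add edge 2-3 (w=4); MST = {2-3(w=4)}
step 2: add edge 1-3 (w=4); MST = {1-3(w=4) 2-3(w=4)}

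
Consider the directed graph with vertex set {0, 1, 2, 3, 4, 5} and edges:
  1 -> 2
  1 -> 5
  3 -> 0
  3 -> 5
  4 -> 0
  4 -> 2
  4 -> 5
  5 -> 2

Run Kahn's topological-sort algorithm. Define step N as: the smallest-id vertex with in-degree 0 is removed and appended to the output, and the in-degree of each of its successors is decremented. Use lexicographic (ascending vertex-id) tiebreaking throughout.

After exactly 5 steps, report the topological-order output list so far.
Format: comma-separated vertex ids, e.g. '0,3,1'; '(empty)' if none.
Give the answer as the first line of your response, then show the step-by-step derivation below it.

1,3,4,0,5

step 1: output 1; order=[1]; indeg=(2,0,2,0,0,2)
step 2: output 3; order=[1,3]; indeg=(1,0,2,0,0,1)
step 3: output 4; order=[1,3,4]; indeg=(0,0,1,0,0,0)
step 4: output 0; order=[1,3,4,0]; indeg=(0,0,1,0,0,0)
step 5: output 5; order=[1,3,4,0,5]; indeg=(0,0,0,0,0,0)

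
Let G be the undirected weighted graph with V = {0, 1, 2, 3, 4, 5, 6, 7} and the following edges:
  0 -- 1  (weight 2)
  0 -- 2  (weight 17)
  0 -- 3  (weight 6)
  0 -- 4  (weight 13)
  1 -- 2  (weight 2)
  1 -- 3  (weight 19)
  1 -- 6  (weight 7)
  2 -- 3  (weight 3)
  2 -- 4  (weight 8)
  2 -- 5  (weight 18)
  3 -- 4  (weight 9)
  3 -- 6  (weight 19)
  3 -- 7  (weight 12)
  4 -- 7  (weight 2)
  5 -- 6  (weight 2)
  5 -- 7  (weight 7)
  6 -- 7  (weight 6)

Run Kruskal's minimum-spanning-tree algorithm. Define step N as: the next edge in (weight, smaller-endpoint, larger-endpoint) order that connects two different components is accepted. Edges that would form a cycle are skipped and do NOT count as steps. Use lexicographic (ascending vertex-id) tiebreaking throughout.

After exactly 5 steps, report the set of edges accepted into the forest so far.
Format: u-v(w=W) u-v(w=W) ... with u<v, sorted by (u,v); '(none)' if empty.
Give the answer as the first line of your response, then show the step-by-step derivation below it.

0-1(w=2) 1-2(w=2) 2-3(w=3) 4-7(w=2) 5-6(w=2)

step 1: add edge 0-1 (w=2); MST = {0-1(w=2)}
step 2: add edge 1-2 (w=2); MST = {0-1(w=2) 1-2(w=2)}
step 3: add edge 4-7 (w=2); MST = {0-1(w=2) 1-2(w=2) 4-7(w=2)}
step 4: add edge 5-6 (w=2); MST = {0-1(w=2) 1-2(w=2) 4-7(w=2) 5-6(w=2)}
step 5: add edge 2-3 (w=3); MST = {0-1(w=2) 1-2(w=2) 2-3(w=3) 4-7(w=2) 5-6(w=2)}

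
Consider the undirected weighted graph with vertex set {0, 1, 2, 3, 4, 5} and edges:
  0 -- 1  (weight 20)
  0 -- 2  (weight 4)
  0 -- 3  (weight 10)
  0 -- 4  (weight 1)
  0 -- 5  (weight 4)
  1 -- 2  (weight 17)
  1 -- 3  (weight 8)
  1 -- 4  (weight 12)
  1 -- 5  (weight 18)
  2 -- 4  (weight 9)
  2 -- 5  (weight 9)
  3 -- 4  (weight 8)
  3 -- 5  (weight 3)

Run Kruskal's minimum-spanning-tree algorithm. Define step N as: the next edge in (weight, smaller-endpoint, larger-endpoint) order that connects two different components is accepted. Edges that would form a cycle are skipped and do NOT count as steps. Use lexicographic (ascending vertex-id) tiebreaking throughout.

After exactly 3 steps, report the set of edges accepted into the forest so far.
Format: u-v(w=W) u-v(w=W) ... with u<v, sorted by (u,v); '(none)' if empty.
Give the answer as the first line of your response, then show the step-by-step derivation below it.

0-2(w=4) 0-4(w=1) 3-5(w=3)

step 1: add edge 0-4 (w=1); MST = {0-4(w=1)}
step 2: add edge 3-5 (w=3); MST = {0-4(w=1) 3-5(w=3)}
step 3: add edge 0-2 (w=4); MST = {0-2(w=4) 0-4(w=1) 3-5(w=3)}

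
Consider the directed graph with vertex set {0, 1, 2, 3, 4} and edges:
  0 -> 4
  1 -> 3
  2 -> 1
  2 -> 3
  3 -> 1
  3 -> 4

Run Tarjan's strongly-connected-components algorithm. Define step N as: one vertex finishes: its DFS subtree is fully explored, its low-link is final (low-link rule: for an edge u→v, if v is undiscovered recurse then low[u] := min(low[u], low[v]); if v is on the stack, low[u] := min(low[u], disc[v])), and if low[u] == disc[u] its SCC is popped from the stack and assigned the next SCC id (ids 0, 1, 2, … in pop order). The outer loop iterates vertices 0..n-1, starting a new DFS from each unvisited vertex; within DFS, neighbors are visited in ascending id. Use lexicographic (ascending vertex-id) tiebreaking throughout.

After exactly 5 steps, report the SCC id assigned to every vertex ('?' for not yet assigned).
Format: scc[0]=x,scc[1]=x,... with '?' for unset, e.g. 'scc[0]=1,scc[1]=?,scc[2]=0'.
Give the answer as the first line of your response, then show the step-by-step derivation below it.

scc[0]=1,scc[1]=2,scc[2]=3,scc[3]=2,scc[4]=0

step 1: low=(low[0]=0,low[1]=?,low[2]=?,low[3]=?,low[4]=1); scc=(scc[0]=?,scc[1]=?,scc[2]=?,scc[3]=?,scc[4]=0)
step 2: low=(low[0]=0,low[1]=?,low[2]=?,low[3]=?,low[4]=1); scc=(scc[0]=1,scc[1]=?,scc[2]=?,scc[3]=?,scc[4]=0)
step 3: low=(low[0]=0,low[1]=2,low[2]=?,low[3]=2,low[4]=1); scc=(scc[0]=1,scc[1]=?,scc[2]=?,scc[3]=?,scc[4]=0)
step 4: low=(low[0]=0,low[1]=2,low[2]=?,low[3]=2,low[4]=1); scc=(scc[0]=1,scc[1]=2,scc[2]=?,scc[3]=2,scc[4]=0)
step 5: low=(low[0]=0,low[1]=2,low[2]=4,low[3]=2,low[4]=1); scc=(scc[0]=1,scc[1]=2,scc[2]=3,scc[3]=2,scc[4]=0)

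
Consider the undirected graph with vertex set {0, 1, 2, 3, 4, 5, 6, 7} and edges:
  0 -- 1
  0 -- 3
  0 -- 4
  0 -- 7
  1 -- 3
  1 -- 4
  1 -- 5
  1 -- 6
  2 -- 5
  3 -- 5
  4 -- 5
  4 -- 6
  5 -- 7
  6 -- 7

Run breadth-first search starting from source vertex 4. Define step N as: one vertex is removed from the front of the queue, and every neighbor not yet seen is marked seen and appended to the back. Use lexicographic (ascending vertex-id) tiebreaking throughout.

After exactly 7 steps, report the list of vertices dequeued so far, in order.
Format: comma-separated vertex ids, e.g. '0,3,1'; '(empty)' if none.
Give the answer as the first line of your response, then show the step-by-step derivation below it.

4,0,1,5,6,3,7

step 1: dequeue 4; queue=[0,1,5,6]; order=4
step 2: dequeue 0; queue=[1,5,6,3,7]; order=4,0
step 3: dequeue 1; queue=[5,6,3,7]; order=4,0,1
step 4: dequeue 5; queue=[6,3,7,2]; order=4,0,1,5
step 5: dequeue 6; queue=[3,7,2]; order=4,0,1,5,6
step 6: dequeue 3; queue=[7,2]; order=4,0,1,5,6,3
step 7: dequeue 7; queue=[2]; order=4,0,1,5,6,3,7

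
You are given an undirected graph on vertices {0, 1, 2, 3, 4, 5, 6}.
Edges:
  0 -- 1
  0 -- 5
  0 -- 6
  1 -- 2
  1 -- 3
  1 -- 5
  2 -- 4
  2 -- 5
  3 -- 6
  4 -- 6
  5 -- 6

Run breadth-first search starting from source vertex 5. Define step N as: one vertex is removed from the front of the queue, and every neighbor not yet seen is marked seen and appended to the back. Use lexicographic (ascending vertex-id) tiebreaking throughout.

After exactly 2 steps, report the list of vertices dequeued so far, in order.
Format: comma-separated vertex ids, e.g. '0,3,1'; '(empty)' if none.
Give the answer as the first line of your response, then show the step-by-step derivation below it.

5,0

step 1: dequeue 5; queue=[0,1,2,6]; order=5
step 2: dequeue 0; queue=[1,2,6]; order=5,0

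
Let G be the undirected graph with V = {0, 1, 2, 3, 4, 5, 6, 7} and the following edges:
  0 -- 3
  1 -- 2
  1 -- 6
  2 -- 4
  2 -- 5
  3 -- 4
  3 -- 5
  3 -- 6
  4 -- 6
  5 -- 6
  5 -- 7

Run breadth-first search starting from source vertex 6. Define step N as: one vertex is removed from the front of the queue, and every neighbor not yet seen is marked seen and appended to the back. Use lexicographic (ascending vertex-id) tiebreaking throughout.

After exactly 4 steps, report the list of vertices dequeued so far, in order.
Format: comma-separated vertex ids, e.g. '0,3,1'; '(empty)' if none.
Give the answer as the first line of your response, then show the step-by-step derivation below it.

6,1,3,4

step 1: dequeue 6; queue=[1,3,4,5]; order=6
step 2: dequeue 1; queue=[3,4,5,2]; order=6,1
step 3: dequeue 3; queue=[4,5,2,0]; order=6,1,3
step 4: dequeue 4; queue=[5,2,0]; order=6,1,3,4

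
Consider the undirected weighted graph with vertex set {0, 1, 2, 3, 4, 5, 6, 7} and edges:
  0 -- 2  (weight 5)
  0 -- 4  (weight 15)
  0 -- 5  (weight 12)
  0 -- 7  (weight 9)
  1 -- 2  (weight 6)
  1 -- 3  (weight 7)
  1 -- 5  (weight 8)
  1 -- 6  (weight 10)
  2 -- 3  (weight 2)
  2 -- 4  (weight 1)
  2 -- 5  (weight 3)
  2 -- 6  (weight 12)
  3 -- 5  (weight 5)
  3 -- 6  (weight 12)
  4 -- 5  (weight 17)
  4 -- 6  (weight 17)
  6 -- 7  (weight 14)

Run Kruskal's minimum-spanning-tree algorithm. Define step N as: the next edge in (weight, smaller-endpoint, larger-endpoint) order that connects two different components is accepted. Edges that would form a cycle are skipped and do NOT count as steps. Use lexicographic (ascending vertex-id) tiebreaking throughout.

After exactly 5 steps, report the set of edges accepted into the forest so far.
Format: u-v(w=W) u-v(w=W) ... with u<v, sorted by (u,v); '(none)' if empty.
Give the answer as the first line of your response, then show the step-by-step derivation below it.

0-2(w=5) 1-2(w=6) 2-3(w=2) 2-4(w=1) 2-5(w=3)

step 1: add edge 2-4 (w=1); MST = {2-4(w=1)}
step 2: add edge 2-3 (w=2); MST = {2-3(w=2) 2-4(w=1)}
step 3: add edge 2-5 (w=3); MST = {2-3(w=2) 2-4(w=1) 2-5(w=3)}
step 4: add edge 0-2 (w=5); MST = {0-2(w=5) 2-3(w=2) 2-4(w=1) 2-5(w=3)}
step 5: add edge 1-2 (w=6); MST = {0-2(w=5) 1-2(w=6) 2-3(w=2) 2-4(w=1) 2-5(w=3)}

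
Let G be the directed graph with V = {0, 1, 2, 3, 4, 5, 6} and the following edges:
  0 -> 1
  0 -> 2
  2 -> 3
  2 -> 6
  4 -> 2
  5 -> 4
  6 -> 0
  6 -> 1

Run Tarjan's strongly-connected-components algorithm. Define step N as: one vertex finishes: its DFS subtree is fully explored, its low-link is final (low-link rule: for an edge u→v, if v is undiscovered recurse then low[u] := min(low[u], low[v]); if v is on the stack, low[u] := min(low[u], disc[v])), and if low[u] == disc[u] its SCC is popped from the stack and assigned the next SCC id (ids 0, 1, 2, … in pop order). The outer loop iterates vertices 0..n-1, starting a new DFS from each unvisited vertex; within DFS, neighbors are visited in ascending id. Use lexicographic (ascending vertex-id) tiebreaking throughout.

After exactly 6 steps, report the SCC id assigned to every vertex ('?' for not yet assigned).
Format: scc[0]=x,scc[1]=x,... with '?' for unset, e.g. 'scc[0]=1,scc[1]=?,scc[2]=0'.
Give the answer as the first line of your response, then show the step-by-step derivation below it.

scc[0]=2,scc[1]=0,scc[2]=2,scc[3]=1,scc[4]=3,scc[5]=?,scc[6]=2

step 1: low=(low[0]=0,low[1]=1,low[2]=?,low[3]=?,low[4]=?,low[5]=?,low[6]=?); scc=(scc[0]=?,scc[1]=0,scc[2]=?,scc[3]=?,scc[4]=?,scc[5]=?,scc[6]=?)
step 2: low=(low[0]=0,low[1]=1,low[2]=2,low[3]=3,low[4]=?,low[5]=?,low[6]=?); scc=(scc[0]=?,scc[1]=0,scc[2]=?,scc[3]=1,scc[4]=?,scc[5]=?,scc[6]=?)
step 3: low=(low[0]=0,low[1]=1,low[2]=2,low[3]=3,low[4]=?,low[5]=?,low[6]=0); scc=(scc[0]=?,scc[1]=0,scc[2]=?,scc[3]=1,scc[4]=?,scc[5]=?,scc[6]=?)
step 4: low=(low[0]=0,low[1]=1,low[2]=0,low[3]=3,low[4]=?,low[5]=?,low[6]=0); scc=(scc[0]=?,scc[1]=0,scc[2]=?,scc[3]=1,scc[4]=?,scc[5]=?,scc[6]=?)
step 5: low=(low[0]=0,low[1]=1,low[2]=0,low[3]=3,low[4]=?,low[5]=?,low[6]=0); scc=(scc[0]=2,scc[1]=0,scc[2]=2,scc[3]=1,scc[4]=?,scc[5]=?,scc[6]=2)
step 6: low=(low[0]=0,low[1]=1,low[2]=0,low[3]=3,low[4]=5,low[5]=?,low[6]=0); scc=(scc[0]=2,scc[1]=0,scc[2]=2,scc[3]=1,scc[4]=3,scc[5]=?,scc[6]=2)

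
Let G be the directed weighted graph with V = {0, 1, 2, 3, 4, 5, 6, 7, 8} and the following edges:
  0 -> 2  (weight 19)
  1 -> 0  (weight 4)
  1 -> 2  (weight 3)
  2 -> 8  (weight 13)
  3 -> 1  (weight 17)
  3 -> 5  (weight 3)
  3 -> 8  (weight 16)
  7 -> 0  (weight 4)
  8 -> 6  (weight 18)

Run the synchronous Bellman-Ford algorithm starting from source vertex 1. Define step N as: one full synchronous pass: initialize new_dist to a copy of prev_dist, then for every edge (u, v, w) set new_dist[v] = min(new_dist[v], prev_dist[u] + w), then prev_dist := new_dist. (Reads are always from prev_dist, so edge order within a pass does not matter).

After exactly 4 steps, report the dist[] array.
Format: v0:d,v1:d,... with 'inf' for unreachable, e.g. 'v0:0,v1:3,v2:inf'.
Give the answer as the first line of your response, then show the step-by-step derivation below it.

v0:4,v1:0,v2:3,v3:inf,v4:inf,v5:inf,v6:34,v7:inf,v8:16

step 1: dist = v0:4,v1:0,v2:3,v3:inf,v4:inf,v5:inf,v6:inf,v7:inf,v8:inf
step 2: dist = v0:4,v1:0,v2:3,v3:inf,v4:inf,v5:inf,v6:inf,v7:inf,v8:16
step 3: dist = v0:4,v1:0,v2:3,v3:inf,v4:inf,v5:inf,v6:34,v7:inf,v8:16
step 4: dist = v0:4,v1:0,v2:3,v3:inf,v4:inf,v5:inf,v6:34,v7:inf,v8:16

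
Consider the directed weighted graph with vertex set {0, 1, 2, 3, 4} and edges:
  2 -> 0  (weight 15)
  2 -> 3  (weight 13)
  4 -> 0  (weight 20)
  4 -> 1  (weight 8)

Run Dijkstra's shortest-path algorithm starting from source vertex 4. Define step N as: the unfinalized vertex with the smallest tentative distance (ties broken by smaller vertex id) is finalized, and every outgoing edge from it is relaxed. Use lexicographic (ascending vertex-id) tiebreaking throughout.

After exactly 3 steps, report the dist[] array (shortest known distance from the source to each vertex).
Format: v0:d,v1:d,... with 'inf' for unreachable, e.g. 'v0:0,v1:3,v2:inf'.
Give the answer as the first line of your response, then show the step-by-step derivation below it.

v0:20,v1:8,v2:inf,v3:inf,v4:0

step 1: dist = v0:20,v1:8,v2:inf,v3:inf,v4:0
step 2: dist = v0:20,v1:8,v2:inf,v3:inf,v4:0
step 3: dist = v0:20,v1:8,v2:inf,v3:inf,v4:0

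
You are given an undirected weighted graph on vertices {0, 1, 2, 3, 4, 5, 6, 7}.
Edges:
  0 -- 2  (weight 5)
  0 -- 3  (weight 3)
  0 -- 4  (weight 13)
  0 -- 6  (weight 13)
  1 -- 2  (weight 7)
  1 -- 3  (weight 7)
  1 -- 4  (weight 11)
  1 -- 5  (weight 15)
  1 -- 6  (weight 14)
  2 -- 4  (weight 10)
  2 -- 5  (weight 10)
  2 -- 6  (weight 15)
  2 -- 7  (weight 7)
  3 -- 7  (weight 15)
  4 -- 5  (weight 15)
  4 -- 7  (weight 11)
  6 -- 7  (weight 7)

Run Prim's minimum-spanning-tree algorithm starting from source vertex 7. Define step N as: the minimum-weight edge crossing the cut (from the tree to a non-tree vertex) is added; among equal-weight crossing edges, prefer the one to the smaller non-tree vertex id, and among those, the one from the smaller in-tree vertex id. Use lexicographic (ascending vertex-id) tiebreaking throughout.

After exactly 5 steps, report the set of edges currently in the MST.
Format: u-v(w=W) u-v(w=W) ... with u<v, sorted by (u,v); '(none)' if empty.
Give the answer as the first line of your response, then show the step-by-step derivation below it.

0-2(w=5) 0-3(w=3) 1-2(w=7) 2-7(w=7) 6-7(w=7)

step 1: add edge 2-7 (w=7); MST = {2-7(w=7)}
step 2: add edge 0-2 (w=5); MST = {0-2(w=5) 2-7(w=7)}
step 3: add edge 0-3 (w=3); MST = {0-2(w=5) 0-3(w=3) 2-7(w=7)}
step 4: add edge 1-2 (w=7); MST = {0-2(w=5) 0-3(w=3) 1-2(w=7) 2-7(w=7)}
step 5: add edge 6-7 (w=7); MST = {0-2(w=5) 0-3(w=3) 1-2(w=7) 2-7(w=7) 6-7(w=7)}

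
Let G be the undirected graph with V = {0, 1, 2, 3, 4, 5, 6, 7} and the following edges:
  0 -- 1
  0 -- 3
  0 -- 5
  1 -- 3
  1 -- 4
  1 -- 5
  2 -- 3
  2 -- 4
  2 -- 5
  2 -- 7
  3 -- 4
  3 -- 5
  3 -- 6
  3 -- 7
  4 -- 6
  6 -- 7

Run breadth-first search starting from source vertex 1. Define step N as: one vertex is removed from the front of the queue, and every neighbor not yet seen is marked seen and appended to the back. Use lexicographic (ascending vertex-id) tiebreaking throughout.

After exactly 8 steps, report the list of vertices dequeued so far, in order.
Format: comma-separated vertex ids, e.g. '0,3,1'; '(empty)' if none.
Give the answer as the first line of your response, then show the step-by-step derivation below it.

1,0,3,4,5,2,6,7

step 1: dequeue 1; queue=[0,3,4,5]; order=1
step 2: dequeue 0; queue=[3,4,5]; order=1,0
step 3: dequeue 3; queue=[4,5,2,6,7]; order=1,0,3
step 4: dequeue 4; queue=[5,2,6,7]; order=1,0,3,4
step 5: dequeue 5; queue=[2,6,7]; order=1,0,3,4,5
step 6: dequeue 2; queue=[6,7]; order=1,0,3,4,5,2
step 7: dequeue 6; queue=[7]; order=1,0,3,4,5,2,6
step 8: dequeue 7; queue=[(empty)]; order=1,0,3,4,5,2,6,7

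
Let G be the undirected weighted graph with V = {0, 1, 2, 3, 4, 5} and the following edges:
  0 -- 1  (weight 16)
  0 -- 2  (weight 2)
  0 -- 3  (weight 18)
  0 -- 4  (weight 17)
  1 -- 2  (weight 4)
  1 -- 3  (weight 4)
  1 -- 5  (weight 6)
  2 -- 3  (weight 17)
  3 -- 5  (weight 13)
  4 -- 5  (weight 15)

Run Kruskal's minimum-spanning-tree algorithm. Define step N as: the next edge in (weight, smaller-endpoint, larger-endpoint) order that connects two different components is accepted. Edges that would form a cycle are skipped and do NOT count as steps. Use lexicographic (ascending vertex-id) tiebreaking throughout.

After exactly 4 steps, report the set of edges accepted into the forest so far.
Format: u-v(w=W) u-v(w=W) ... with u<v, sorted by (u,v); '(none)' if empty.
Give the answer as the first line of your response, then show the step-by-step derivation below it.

0-2(w=2) 1-2(w=4) 1-3(w=4) 1-5(w=6)

step 1: add edge 0-2 (w=2); MST = {0-2(w=2)}
step 2: add edge 1-2 (w=4); MST = {0-2(w=2) 1-2(w=4)}
step 3: add edge 1-3 (w=4); MST = {0-2(w=2) 1-2(w=4) 1-3(w=4)}
step 4: add edge 1-5 (w=6); MST = {0-2(w=2) 1-2(w=4) 1-3(w=4) 1-5(w=6)}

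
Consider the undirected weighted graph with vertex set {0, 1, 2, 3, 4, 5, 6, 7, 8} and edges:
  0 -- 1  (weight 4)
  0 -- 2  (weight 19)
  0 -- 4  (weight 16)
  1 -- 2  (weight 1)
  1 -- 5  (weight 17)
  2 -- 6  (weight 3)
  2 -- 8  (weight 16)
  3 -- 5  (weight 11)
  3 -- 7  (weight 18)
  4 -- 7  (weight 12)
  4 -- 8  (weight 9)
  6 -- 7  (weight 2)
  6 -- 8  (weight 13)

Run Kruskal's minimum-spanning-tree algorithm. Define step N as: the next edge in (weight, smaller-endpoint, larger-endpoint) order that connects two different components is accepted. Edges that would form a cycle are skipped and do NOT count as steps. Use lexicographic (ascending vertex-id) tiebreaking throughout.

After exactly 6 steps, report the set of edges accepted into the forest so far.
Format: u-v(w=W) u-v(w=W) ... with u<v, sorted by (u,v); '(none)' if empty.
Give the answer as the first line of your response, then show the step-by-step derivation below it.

0-1(w=4) 1-2(w=1) 2-6(w=3) 3-5(w=11) 4-8(w=9) 6-7(w=2)

step 1: add edge 1-2 (w=1); MST = {1-2(w=1)}
step 2: add edge 6-7 (w=2); MST = {1-2(w=1) 6-7(w=2)}
step 3: add edge 2-6 (w=3); MST = {1-2(w=1) 2-6(w=3) 6-7(w=2)}
step 4: add edge 0-1 (w=4); MST = {0-1(w=4) 1-2(w=1) 2-6(w=3) 6-7(w=2)}
step 5: add edge 4-8 (w=9); MST = {0-1(w=4) 1-2(w=1) 2-6(w=3) 4-8(w=9) 6-7(w=2)}
step 6: add edge 3-5 (w=11); MST = {0-1(w=4) 1-2(w=1) 2-6(w=3) 3-5(w=11) 4-8(w=9) 6-7(w=2)}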